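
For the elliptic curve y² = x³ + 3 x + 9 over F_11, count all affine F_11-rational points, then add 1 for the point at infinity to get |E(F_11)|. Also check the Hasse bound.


Affine points = {(0, 3), (0, 8), (2, 1), (2, 10), (3, 1), (3, 10), (6, 1), (6, 10), (10, 4), (10, 7)}; affine count = 10; |E(F_11)| = 11.

Discriminant check: Δ ∝ 4a³ + 27b² = 4·3³ + 27·9² = 4·27 + 27·81 ≡ 7 (mod 11). Nonzero ⇒ E is nonsingular.
For each x ∈ F_11, compute rhs = x³ + 3·x + 9 mod 11, then count y ∈ F_11 with y² ≡ rhs.
  x = 0: rhs = 9, matching y values: 3, 8 (2 points).
  x = 1: rhs = 2, matching y values: none (0 points).
  x = 2: rhs = 1, matching y values: 1, 10 (2 points).
  x = 3: rhs = 1, matching y values: 1, 10 (2 points).
  x = 4: rhs = 8, matching y values: none (0 points).
  x = 5: rhs = 6, matching y values: none (0 points).
  x = 6: rhs = 1, matching y values: 1, 10 (2 points).
  x = 7: rhs = 10, matching y values: none (0 points).
  x = 8: rhs = 6, matching y values: none (0 points).
  x = 9: rhs = 6, matching y values: none (0 points).
  x = 10: rhs = 5, matching y values: 4, 7 (2 points).
Total affine count: 10.
Full point count |E(F_11)| = 10 + 1 = 11.
Hasse bound: |11 − (11+1)| = |-1| = 1 ≤ 2√11 ≈ 6.6332 ✓.


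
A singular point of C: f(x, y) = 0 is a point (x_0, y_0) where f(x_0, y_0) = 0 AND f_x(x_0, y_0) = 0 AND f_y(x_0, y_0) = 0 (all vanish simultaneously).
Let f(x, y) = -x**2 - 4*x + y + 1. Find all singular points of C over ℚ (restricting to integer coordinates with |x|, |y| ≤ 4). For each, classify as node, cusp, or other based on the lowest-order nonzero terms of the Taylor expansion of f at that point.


No singular points in the scanned grid; C is smooth there.

Compute partial derivatives:
  f_x = -2*x - 4.
  f_y = 1.
f_y = 1 is a nonzero constant, so f_y never vanishes: no point (x, y) can satisfy f = f_x = f_y = 0. In particular no (x, y) ∈ {−4, ..., 4}² is singular; the curve is smooth.


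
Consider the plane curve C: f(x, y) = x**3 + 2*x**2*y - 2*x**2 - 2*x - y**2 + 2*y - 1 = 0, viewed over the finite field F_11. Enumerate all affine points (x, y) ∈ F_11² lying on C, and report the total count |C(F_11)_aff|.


Affine F_11-points: {(0, 1), (1, 2), (2, 2), (2, 8), (3, 4), (3, 5), (4, 4), (4, 8), (5, 9), (5, 10), (6, 2), (6, 6), (8, 3), (8, 6), (9, 4), (9, 6)}; count = 16.

For each of the 121 pairs (x, y) ∈ F_11², evaluate f(x, y) mod 11. Record the zeros.
  x = 0: [0↦10, 1↦0, 2↦10, 3↦7, 4↦2, 5↦6, 6↦8, 7↦8, 8↦6, 9↦2, 10↦7]  zeros at y ∈ {1}
  x = 1: [0↦7, 1↦10, 2↦0, 3↦10, 4↦7, 5↦2, 6↦6, 7↦8, 8↦8, 9↦6, 10↦2]  zeros at y ∈ {2}
  x = 2: [0↦6, 1↦4, 2↦0, 3↦5, 4↦8, 5↦9, 6↦8, 7↦5, 8↦0, 9↦4, 10↦6]  zeros at y ∈ {2, 8}
  x = 3: [0↦2, 1↦10, 2↦5, 3↦9, 4↦0, 5↦0, 6↦9, 7↦5, 8↦10, 9↦2, 10↦3]  zeros at y ∈ {4, 5}
  x = 4: [0↦1, 1↦1, 2↦10, 3↦6, 4↦0, 5↦3, 6↦4, 7↦3, 8↦0, 9↦6, 10↦10]  zeros at y ∈ {4, 8}
  x = 5: [0↦9, 1↦5, 2↦10, 3↦2, 4↦3, 5↦2, 6↦10, 7↦5, 8↦9, 9↦0, 10↦0]  zeros at y ∈ {9, 10}
  x = 6: [0↦10, 1↦6, 2↦0, 3↦3, 4↦4, 5↦3, 6↦0, 7↦6, 8↦10, 9↦1, 10↦1]  zeros at y ∈ {2, 6}
  x = 7: [0↦10, 1↦10, 2↦8, 3↦4, 4↦9, 5↦1, 6↦2, 7↦1, 8↦9, 9↦4, 10↦8]  zeros at y ∈ ∅
  x = 8: [0↦4, 1↦1, 2↦7, 3↦0, 4↦2, 5↦2, 6↦0, 7↦7, 8↦1, 9↦4, 10↦5]  zeros at y ∈ {3, 6}
  x = 9: [0↦9, 1↦7, 2↦3, 3↦8, 4↦0, 5↦1, 6↦0, 7↦8, 8↦3, 9↦7, 10↦9]  zeros at y ∈ {4, 6}
  x = 10: [0↦9, 1↦1, 2↦2, 3↦1, 4↦9, 5↦4, 6↦8, 7↦10, 8↦10, 9↦8, 10↦4]  zeros at y ∈ ∅
Collecting zeros: affine points = {(0, 1), (1, 2), (2, 2), (2, 8), (3, 4), (3, 5), (4, 4), (4, 8), (5, 9), (5, 10), (6, 2), (6, 6), (8, 3), (8, 6), (9, 4), (9, 6)}.
Total count |C(F_11)_aff| = 16.


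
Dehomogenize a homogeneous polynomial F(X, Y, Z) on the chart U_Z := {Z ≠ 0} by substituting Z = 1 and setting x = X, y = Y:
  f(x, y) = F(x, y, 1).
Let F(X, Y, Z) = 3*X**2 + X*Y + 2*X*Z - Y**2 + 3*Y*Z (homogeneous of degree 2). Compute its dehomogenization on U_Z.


f(x, y) = 3*x**2 + x*y + 2*x - y**2 + 3*y

On U_Z we set Z = 1. Each monomial c·X^i·Y^j·Z^k in F becomes c·x^i·y^j·1^k = c·x^i·y^j.
Substituting Z = 1: F(X, Y, 1) = 3*x**2 + x*y + 2*x - y**2 + 3*y.
Note: deg(f) ≤ deg(F) = 2; strict inequality happens when F is divisible by Z (lost terms).


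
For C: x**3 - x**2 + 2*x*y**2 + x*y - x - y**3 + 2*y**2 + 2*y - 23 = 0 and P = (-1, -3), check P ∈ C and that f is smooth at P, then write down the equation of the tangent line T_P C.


Tangent line at P: 19*x - 26*y - 59 = 0.

Step 1: f(-1, -3) = 0, so P lies on C.
Step 2: partial derivatives
  f_x(x, y) = 3*x**2 - 2*x + 2*y**2 + y - 1, f_y(x, y) = 4*x*y + x - 3*y**2 + 4*y + 2.
  f_x(P) = 19, f_y(P) = -26 (gradient nonzero, so P is smooth).
Step 3: tangent line at P: 19·(x − -1) + -26·(y − -3) = 0.
Expanding: 19*x - 26*y - 59 = 0.


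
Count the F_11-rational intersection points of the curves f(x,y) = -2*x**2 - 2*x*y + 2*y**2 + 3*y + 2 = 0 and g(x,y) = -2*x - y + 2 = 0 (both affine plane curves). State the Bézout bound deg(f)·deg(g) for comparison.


Common zeros: {(1, 0), (6, 1)}; count = 2; Bézout bound = 2.

deg(f) = 2, deg(g) = 1, so Bézout bound = 2.
Scan x ∈ F_11. For each x, list the y ∈ F_11 with f(x, y) ≡ 0 and those with g(x, y) ≡ 0 (mod 11); the common zeros in that column are the intersection.
  x = 0: f ≡ 0 at y ∈ {7, 8}; g ≡ 0 at y ∈ {2}; common: ∅.
  x = 1: f ≡ 0 at y ∈ {0, 5}; g ≡ 0 at y ∈ {0}; common: {0}.
  x = 2: f ≡ 0 at y ∈ {2, 4}; g ≡ 0 at y ∈ {9}; common: ∅.
  x = 3: f ≡ 0 at y ∈ {8, 10}; g ≡ 0 at y ∈ {7}; common: ∅.
  x = 4: f ≡ 0 at y ∈ {1, 7}; g ≡ 0 at y ∈ {5}; common: ∅.
  x = 5: f ≡ 0 at y ∈ {4, 5}; g ≡ 0 at y ∈ {3}; common: ∅.
  x = 6: f ≡ 0 at y ∈ {1, 9}; g ≡ 0 at y ∈ {1}; common: {1}.
  x = 7: f ≡ 0 at y ∈ {2, 9}; g ≡ 0 at y ∈ {10}; common: ∅.
  x = 8: f ≡ 0 at y ∈ {6}; g ≡ 0 at y ∈ {8}; common: ∅.
  x = 9: f ≡ 0 at y ∈ {3, 10}; g ≡ 0 at y ∈ {6}; common: ∅.
  x = 10: f ≡ 0 at y ∈ {0, 3}; g ≡ 0 at y ∈ {4}; common: ∅.
Collecting: common zeros = {(1, 0), (6, 1)}, so the count is 2.
Comparison with the Bézout bound: 2 ≤ 2 = deg(f)·deg(g), as expected for curves with no common component (the bound is attained).


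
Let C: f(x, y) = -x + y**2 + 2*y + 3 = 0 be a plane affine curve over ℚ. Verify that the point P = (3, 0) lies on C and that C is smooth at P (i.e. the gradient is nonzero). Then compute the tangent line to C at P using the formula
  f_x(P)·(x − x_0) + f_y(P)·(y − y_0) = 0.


Tangent line at P: -x + 2*y + 3 = 0.

Step 1: f(3, 0) = 0, so P lies on C.
Step 2: partial derivatives
  f_x(x, y) = -1, f_y(x, y) = 2*y + 2.
  f_x(P) = -1, f_y(P) = 2 (gradient nonzero, so P is smooth).
Step 3: tangent line at P: -1·(x − 3) + 2·(y − 0) = 0.
Expanding: -x + 2*y + 3 = 0.


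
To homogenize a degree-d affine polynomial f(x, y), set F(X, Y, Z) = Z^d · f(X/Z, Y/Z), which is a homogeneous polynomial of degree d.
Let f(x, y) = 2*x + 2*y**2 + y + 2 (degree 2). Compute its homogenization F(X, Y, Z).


F(X, Y, Z) = 2*X*Z + 2*Y**2 + Y*Z + 2*Z**2

deg(f) = 2.
Substitute x = X/Z, y = Y/Z into f, then multiply by Z^2.
  monomial 2·x^1·y^0 ↦ 2·X^1·Y^0·Z^1.
  monomial 2·x^0·y^2 ↦ 2·X^0·Y^2·Z^0.
  monomial 1·x^0·y^1 ↦ 1·X^0·Y^1·Z^1.
  monomial 2·x^0·y^0 ↦ 2·X^0·Y^0·Z^2.
Collecting: F(X, Y, Z) = 2*X*Z + 2*Y**2 + Y*Z + 2*Z**2.


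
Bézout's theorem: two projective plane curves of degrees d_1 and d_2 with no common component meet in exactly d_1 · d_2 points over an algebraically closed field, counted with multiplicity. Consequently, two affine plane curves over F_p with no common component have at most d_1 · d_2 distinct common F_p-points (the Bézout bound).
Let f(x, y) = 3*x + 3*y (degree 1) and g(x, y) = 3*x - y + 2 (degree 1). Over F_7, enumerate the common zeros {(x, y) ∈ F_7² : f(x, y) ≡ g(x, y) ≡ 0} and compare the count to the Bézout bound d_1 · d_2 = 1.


Common zeros: {(3, 4)}; count = 1; Bézout bound = 1.

deg(f) = 1, deg(g) = 1, so Bézout bound = 1.
Scan x ∈ F_7. For each x, list the y ∈ F_7 with f(x, y) ≡ 0 and those with g(x, y) ≡ 0 (mod 7); the common zeros in that column are the intersection.
  x = 0: f ≡ 0 at y ∈ {0}; g ≡ 0 at y ∈ {2}; common: ∅.
  x = 1: f ≡ 0 at y ∈ {6}; g ≡ 0 at y ∈ {5}; common: ∅.
  x = 2: f ≡ 0 at y ∈ {5}; g ≡ 0 at y ∈ {1}; common: ∅.
  x = 3: f ≡ 0 at y ∈ {4}; g ≡ 0 at y ∈ {4}; common: {4}.
  x = 4: f ≡ 0 at y ∈ {3}; g ≡ 0 at y ∈ {0}; common: ∅.
  x = 5: f ≡ 0 at y ∈ {2}; g ≡ 0 at y ∈ {3}; common: ∅.
  x = 6: f ≡ 0 at y ∈ {1}; g ≡ 0 at y ∈ {6}; common: ∅.
Collecting: common zeros = {(3, 4)}, so the count is 1.
Comparison with the Bézout bound: 1 ≤ 1 = deg(f)·deg(g), as expected for curves with no common component (the bound is attained).


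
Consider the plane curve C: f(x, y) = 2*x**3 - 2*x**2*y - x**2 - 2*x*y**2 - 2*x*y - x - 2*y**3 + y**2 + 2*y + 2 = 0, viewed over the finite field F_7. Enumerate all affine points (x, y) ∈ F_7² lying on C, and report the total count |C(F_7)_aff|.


Affine F_7-points: {(2, 6), (3, 4), (3, 5), (3, 6), (4, 1), (5, 6), (6, 0), (6, 2), (6, 3)}; count = 9.

For each of the 49 pairs (x, y) ∈ F_7², evaluate f(x, y) mod 7. Record the zeros.
  x = 0: [0↦2, 1↦3, 2↦1, 3↦5, 4↦3, 5↦4, 6↦3]  zeros at y ∈ ∅
  x = 1: [0↦2, 1↦4, 2↦6, 3↦3, 4↦4, 5↦4, 6↦5]  zeros at y ∈ ∅
  x = 2: [0↦5, 1↦4, 2↦6, 3↦6, 4↦6, 5↦1, 6↦0]  zeros at y ∈ {6}
  x = 3: [0↦2, 1↦1, 2↦6, 3↦5, 4↦0, 5↦0, 6↦0]  zeros at y ∈ {4, 5, 6}
  x = 4: [0↦5, 1↦0, 2↦4, 3↦5, 4↦5, 5↦6, 6↦3]  zeros at y ∈ {1}
  x = 5: [0↦5, 1↦6, 2↦5, 3↦4, 4↦5, 5↦3, 6↦0]  zeros at y ∈ {6}
  x = 6: [0↦0, 1↦3, 2↦0, 3↦0, 4↦5, 5↦3, 6↦3]  zeros at y ∈ {0, 2, 3}
Collecting zeros: affine points = {(2, 6), (3, 4), (3, 5), (3, 6), (4, 1), (5, 6), (6, 0), (6, 2), (6, 3)}.
Total count |C(F_7)_aff| = 9.


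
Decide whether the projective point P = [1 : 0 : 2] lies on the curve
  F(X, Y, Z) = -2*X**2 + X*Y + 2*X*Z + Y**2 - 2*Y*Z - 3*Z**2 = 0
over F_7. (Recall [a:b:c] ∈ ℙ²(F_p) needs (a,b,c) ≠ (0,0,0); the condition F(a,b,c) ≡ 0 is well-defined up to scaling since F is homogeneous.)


F(1,0,2) ≡ 4 (mod 7); P is NOT on the curve.

Evaluate F(1, 0, 2) term-by-term (mod 7).
  -2*X**2 ↦ -2·1·1·1 = -2
  X*Y ↦ 1·1·0·1 = 0
  2*X*Z ↦ 2·1·1·2 = 4
  Y**2 ↦ 1·1·0·1 = 0
  -2*Y*Z ↦ -2·1·0·2 = 0
  -3*Z**2 ↦ -3·1·1·4 = -12
Sum: F(1, 0, 2) = (-2) + (0) + (4) + (0) + (0) + (-12) = -10.
Reducing mod 7: -10 ≡ 4 (mod 7).
Since F(a, b, c) ≡ 4 ≠ 0 (mod 7), P does NOT lie on the curve.


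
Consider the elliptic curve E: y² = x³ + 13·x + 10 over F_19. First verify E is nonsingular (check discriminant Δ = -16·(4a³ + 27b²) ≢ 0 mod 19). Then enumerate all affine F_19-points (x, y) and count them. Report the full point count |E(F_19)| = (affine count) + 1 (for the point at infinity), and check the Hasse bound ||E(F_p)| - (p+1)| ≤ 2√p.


Affine points = {(1, 9), (1, 10), (2, 5), (2, 14), (3, 0), (6, 0), (7, 8), (7, 11), (9, 1), (9, 18), (10, 0), (13, 1), (13, 18), (16, 1), (16, 18)}; affine count = 15; |E(F_19)| = 16.

Discriminant check: Δ ∝ 4a³ + 27b² = 4·13³ + 27·10² = 4·2197 + 27·100 ≡ 12 (mod 19). Nonzero ⇒ E is nonsingular.
For each x ∈ F_19, compute rhs = x³ + 13·x + 10 mod 19, then count y ∈ F_19 with y² ≡ rhs.
  x = 0: rhs = 10, matching y values: none (0 points).
  x = 1: rhs = 5, matching y values: 9, 10 (2 points).
  x = 2: rhs = 6, matching y values: 5, 14 (2 points).
  x = 3: rhs = 0, matching y values: 0 (1 points).
  x = 4: rhs = 12, matching y values: none (0 points).
  x = 5: rhs = 10, matching y values: none (0 points).
  x = 6: rhs = 0, matching y values: 0 (1 points).
  x = 7: rhs = 7, matching y values: 8, 11 (2 points).
  x = 8: rhs = 18, matching y values: none (0 points).
  x = 9: rhs = 1, matching y values: 1, 18 (2 points).
  x = 10: rhs = 0, matching y values: 0 (1 points).
  x = 11: rhs = 2, matching y values: none (0 points).
  x = 12: rhs = 13, matching y values: none (0 points).
  x = 13: rhs = 1, matching y values: 1, 18 (2 points).
  x = 14: rhs = 10, matching y values: none (0 points).
  x = 15: rhs = 8, matching y values: none (0 points).
  x = 16: rhs = 1, matching y values: 1, 18 (2 points).
  x = 17: rhs = 14, matching y values: none (0 points).
  x = 18: rhs = 15, matching y values: none (0 points).
Total affine count: 15.
Full point count |E(F_19)| = 15 + 1 = 16.
Hasse bound: |16 − (19+1)| = |-4| = 4 ≤ 2√19 ≈ 8.7178 ✓.


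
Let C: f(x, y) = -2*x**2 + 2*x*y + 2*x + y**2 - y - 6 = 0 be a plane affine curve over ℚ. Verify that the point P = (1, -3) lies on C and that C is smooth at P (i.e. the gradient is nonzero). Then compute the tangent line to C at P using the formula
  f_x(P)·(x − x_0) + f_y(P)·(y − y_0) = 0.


Tangent line at P: -8*x - 5*y - 7 = 0.

Step 1: f(1, -3) = 0, so P lies on C.
Step 2: partial derivatives
  f_x(x, y) = -4*x + 2*y + 2, f_y(x, y) = 2*x + 2*y - 1.
  f_x(P) = -8, f_y(P) = -5 (gradient nonzero, so P is smooth).
Step 3: tangent line at P: -8·(x − 1) + -5·(y − -3) = 0.
Expanding: -8*x - 5*y - 7 = 0.


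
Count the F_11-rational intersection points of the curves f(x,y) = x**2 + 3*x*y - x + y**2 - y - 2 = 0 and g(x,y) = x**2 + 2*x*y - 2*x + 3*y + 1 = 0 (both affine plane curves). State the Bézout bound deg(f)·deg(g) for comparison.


Common zeros: {(6, 2), (7, 5), (9, 9)}; count = 3; Bézout bound = 4.

deg(f) = 2, deg(g) = 2, so Bézout bound = 4.
Scan x ∈ F_11. For each x, list the y ∈ F_11 with f(x, y) ≡ 0 and those with g(x, y) ≡ 0 (mod 11); the common zeros in that column are the intersection.
  x = 0: f ≡ 0 at y ∈ {2, 10}; g ≡ 0 at y ∈ {7}; common: ∅.
  x = 1: f ≡ 0 at y ∈ {4, 5}; g ≡ 0 at y ∈ {0}; common: ∅.
  x = 2: f ≡ 0 at y ∈ {0, 6}; g ≡ 0 at y ∈ {3}; common: ∅.
  x = 3: f ≡ 0 at y ∈ {6, 8}; g ≡ 0 at y ∈ {2}; common: ∅.
  x = 4: f ≡ 0 at y ∈ {1, 10}; g ≡ 0 at y ∈ ∅; common: ∅.
  x = 5: f ≡ 0 at y ∈ {1, 7}; g ≡ 0 at y ∈ {3}; common: ∅.
  x = 6: f ≡ 0 at y ∈ {2, 3}; g ≡ 0 at y ∈ {2}; common: {2}.
  x = 7: f ≡ 0 at y ∈ {5, 8}; g ≡ 0 at y ∈ {5}; common: {5}.
  x = 8: f ≡ 0 at y ∈ {3, 7}; g ≡ 0 at y ∈ {9}; common: ∅.
  x = 9: f ≡ 0 at y ∈ {9}; g ≡ 0 at y ∈ {9}; common: {9}.
  x = 10: f ≡ 0 at y ∈ {0, 4}; g ≡ 0 at y ∈ {7}; common: ∅.
Collecting: common zeros = {(6, 2), (7, 5), (9, 9)}, so the count is 3.
Comparison with the Bézout bound: 3 ≤ 4 = deg(f)·deg(g), as expected for curves with no common component (the affine F_11-count falls short of the bound because intersections may lie at infinity, over extension fields, or carry multiplicity).


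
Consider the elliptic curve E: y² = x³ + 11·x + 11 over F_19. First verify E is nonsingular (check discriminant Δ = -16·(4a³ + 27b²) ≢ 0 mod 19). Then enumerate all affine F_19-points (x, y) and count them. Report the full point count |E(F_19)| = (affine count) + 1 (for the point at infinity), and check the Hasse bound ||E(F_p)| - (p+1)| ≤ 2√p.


Affine points = {(0, 7), (0, 12), (1, 2), (1, 17), (4, 9), (4, 10), (5, 1), (5, 18), (10, 0), (11, 0), (12, 3), (12, 16), (15, 6), (15, 13), (17, 0)}; affine count = 15; |E(F_19)| = 16.

Discriminant check: Δ ∝ 4a³ + 27b² = 4·11³ + 27·11² = 4·1331 + 27·121 ≡ 3 (mod 19). Nonzero ⇒ E is nonsingular.
For each x ∈ F_19, compute rhs = x³ + 11·x + 11 mod 19, then count y ∈ F_19 with y² ≡ rhs.
  x = 0: rhs = 11, matching y values: 7, 12 (2 points).
  x = 1: rhs = 4, matching y values: 2, 17 (2 points).
  x = 2: rhs = 3, matching y values: none (0 points).
  x = 3: rhs = 14, matching y values: none (0 points).
  x = 4: rhs = 5, matching y values: 9, 10 (2 points).
  x = 5: rhs = 1, matching y values: 1, 18 (2 points).
  x = 6: rhs = 8, matching y values: none (0 points).
  x = 7: rhs = 13, matching y values: none (0 points).
  x = 8: rhs = 3, matching y values: none (0 points).
  x = 9: rhs = 3, matching y values: none (0 points).
  x = 10: rhs = 0, matching y values: 0 (1 points).
  x = 11: rhs = 0, matching y values: 0 (1 points).
  x = 12: rhs = 9, matching y values: 3, 16 (2 points).
  x = 13: rhs = 14, matching y values: none (0 points).
  x = 14: rhs = 2, matching y values: none (0 points).
  x = 15: rhs = 17, matching y values: 6, 13 (2 points).
  x = 16: rhs = 8, matching y values: none (0 points).
  x = 17: rhs = 0, matching y values: 0 (1 points).
  x = 18: rhs = 18, matching y values: none (0 points).
Total affine count: 15.
Full point count |E(F_19)| = 15 + 1 = 16.
Hasse bound: |16 − (19+1)| = |-4| = 4 ≤ 2√19 ≈ 8.7178 ✓.


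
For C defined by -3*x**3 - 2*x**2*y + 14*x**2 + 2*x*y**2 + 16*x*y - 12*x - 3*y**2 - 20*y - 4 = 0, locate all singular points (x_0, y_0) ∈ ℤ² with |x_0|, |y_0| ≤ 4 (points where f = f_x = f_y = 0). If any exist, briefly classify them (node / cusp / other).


Singular points: {(2, -2)}; classification: cusp.

Compute partial derivatives:
  f_x = -9*x**2 - 4*x*y + 28*x + 2*y**2 + 16*y - 12.
  f_y = -2*x**2 + 4*x*y + 16*x - 6*y - 20.
Scan x_0 ∈ {−4, ..., 4}. For each x_0, f_y(x_0, y) is a polynomial in y; find its integer roots y ∈ {−4, ..., 4}, then test f_x and f at those candidates.
  x = -4: f_y(-4, y) = -22*y - 116; no integer root y with |y| ≤ 4.
  x = -3: f_y(-3, y) = -18*y - 86; no integer root y with |y| ≤ 4.
  x = -2: f_y(-2, y) = -14*y - 60; no integer root y with |y| ≤ 4.
  x = -1: f_y(-1, y) = -10*y - 38; no integer root y with |y| ≤ 4.
  x = 0: f_y(0, y) = -6*y - 20; no integer root y with |y| ≤ 4.
  x = 1: f_y(1, y) = -2*y - 6; vanishes at y ∈ {-3}. (1, -3): f_x = -11 ≠ 0.
  x = 2: f_y(2, y) = 2*y + 4; vanishes at y ∈ {-2}. (2, -2): f_x = 0, f = 0 — SINGULAR.
  x = 3: f_y(3, y) = 6*y + 10; no integer root y with |y| ≤ 4.
  x = 4: f_y(4, y) = 10*y + 12; no integer root y with |y| ≤ 4.
Only singular point on the grid: (2, -2).
Classify: substitute x = 2 + u, y = -2 + v and expand: f = -3*u**3 - 2*u**2*v + 2*u*v**2 + v**2.
No constant or linear terms (consistent with a singular point). Quadratic part: v**2. Cubic part: -3*u**3 - 2*u**2*v + 2*u*v**2.
The quadratic part v**2 is a perfect square, so there is a single (double) tangent line v = 0, i.e. y = -2. Restricting the cubic part to that line (v = 0) leaves -3*u**3 ≠ 0, so f is not divisible by v and the branch is v² ≈ 3*u**3 to lowest order — this is a cusp.
Classification: cusp.


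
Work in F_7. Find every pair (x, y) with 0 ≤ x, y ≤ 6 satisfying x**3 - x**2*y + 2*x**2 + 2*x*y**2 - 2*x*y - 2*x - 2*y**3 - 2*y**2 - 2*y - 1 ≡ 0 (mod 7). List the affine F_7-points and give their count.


Affine F_7-points: {(0, 1), (1, 0), (1, 1), (1, 6), (4, 4), (5, 1), (6, 3)}; count = 7.

For each of the 49 pairs (x, y) ∈ F_7², evaluate f(x, y) mod 7. Record the zeros.
  x = 0: [0↦6, 1↦0, 2↦6, 3↦5, 4↦6, 5↦4, 6↦1]  zeros at y ∈ {1}
  x = 1: [0↦0, 1↦0, 2↦2, 3↦1, 4↦6, 5↦5, 6↦0]  zeros at y ∈ {0, 1, 6}
  x = 2: [0↦4, 1↦1, 2↦4, 3↦1, 4↦1, 5↦6, 6↦4]  zeros at y ∈ ∅
  x = 3: [0↦3, 1↦2, 2↦4, 3↦4, 4↦4, 5↦6, 6↦5]  zeros at y ∈ ∅
  x = 4: [0↦3, 1↦2, 2↦1, 3↦2, 4↦0, 5↦4, 6↦2]  zeros at y ∈ {4}
  x = 5: [0↦3, 1↦0, 2↦1, 3↦1, 4↦2, 5↦6, 6↦1]  zeros at y ∈ {1}
  x = 6: [0↦2, 1↦2, 2↦3, 3↦0, 4↦2, 5↦4, 6↦1]  zeros at y ∈ {3}
Collecting zeros: affine points = {(0, 1), (1, 0), (1, 1), (1, 6), (4, 4), (5, 1), (6, 3)}.
Total count |C(F_7)_aff| = 7.


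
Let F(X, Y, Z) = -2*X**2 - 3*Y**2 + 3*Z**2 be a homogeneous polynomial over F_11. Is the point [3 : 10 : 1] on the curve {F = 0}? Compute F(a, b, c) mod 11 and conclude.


F(3,10,1) ≡ 4 (mod 11); P is NOT on the curve.

Evaluate F(3, 10, 1) term-by-term (mod 11).
  -2*X**2 ↦ -2·9·1·1 = -18
  -3*Y**2 ↦ -3·1·100·1 = -300
  3*Z**2 ↦ 3·1·1·1 = 3
Sum: F(3, 10, 1) = (-18) + (-300) + (3) = -315.
Reducing mod 11: -315 ≡ 4 (mod 11).
Since F(a, b, c) ≡ 4 ≠ 0 (mod 11), P does NOT lie on the curve.


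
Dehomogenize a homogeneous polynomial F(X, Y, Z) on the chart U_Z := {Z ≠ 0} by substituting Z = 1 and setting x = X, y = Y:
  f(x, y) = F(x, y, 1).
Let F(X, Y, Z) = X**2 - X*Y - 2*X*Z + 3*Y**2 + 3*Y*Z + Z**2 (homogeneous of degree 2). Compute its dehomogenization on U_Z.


f(x, y) = x**2 - x*y - 2*x + 3*y**2 + 3*y + 1

On U_Z we set Z = 1. Each monomial c·X^i·Y^j·Z^k in F becomes c·x^i·y^j·1^k = c·x^i·y^j.
Substituting Z = 1: F(X, Y, 1) = x**2 - x*y - 2*x + 3*y**2 + 3*y + 1.
Note: deg(f) ≤ deg(F) = 2; strict inequality happens when F is divisible by Z (lost terms).


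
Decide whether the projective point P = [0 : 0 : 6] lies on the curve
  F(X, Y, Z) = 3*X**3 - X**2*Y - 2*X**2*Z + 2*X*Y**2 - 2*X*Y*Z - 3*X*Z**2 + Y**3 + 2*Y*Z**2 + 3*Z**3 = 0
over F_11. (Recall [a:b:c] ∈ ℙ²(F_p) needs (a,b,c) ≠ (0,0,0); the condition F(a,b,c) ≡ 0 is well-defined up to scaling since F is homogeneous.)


F(0,0,6) ≡ 10 (mod 11); P is NOT on the curve.

Evaluate F(0, 0, 6) term-by-term (mod 11).
  3*X**3 ↦ 3·0·1·1 = 0
  -X**2*Y ↦ -1·0·0·1 = 0
  -2*X**2*Z ↦ -2·0·1·6 = 0
  2*X*Y**2 ↦ 2·0·0·1 = 0
  -2*X*Y*Z ↦ -2·0·0·6 = 0
  -3*X*Z**2 ↦ -3·0·1·36 = 0
  Y**3 ↦ 1·1·0·1 = 0
  2*Y*Z**2 ↦ 2·1·0·36 = 0
  3*Z**3 ↦ 3·1·1·216 = 648
Sum: F(0, 0, 6) = (0) + (0) + (0) + (0) + (0) + (0) + (0) + (0) + (648) = 648.
Reducing mod 11: 648 ≡ 10 (mod 11).
Since F(a, b, c) ≡ 10 ≠ 0 (mod 11), P does NOT lie on the curve.


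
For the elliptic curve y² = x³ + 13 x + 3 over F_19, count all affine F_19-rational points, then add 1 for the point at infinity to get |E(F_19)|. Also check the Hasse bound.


Affine points = {(1, 6), (1, 13), (4, 9), (4, 10), (7, 0), (8, 7), (8, 12), (12, 5), (12, 14), (15, 1), (15, 18), (17, 8), (17, 11)}; affine count = 13; |E(F_19)| = 14.

Discriminant check: Δ ∝ 4a³ + 27b² = 4·13³ + 27·3² = 4·2197 + 27·9 ≡ 6 (mod 19). Nonzero ⇒ E is nonsingular.
For each x ∈ F_19, compute rhs = x³ + 13·x + 3 mod 19, then count y ∈ F_19 with y² ≡ rhs.
  x = 0: rhs = 3, matching y values: none (0 points).
  x = 1: rhs = 17, matching y values: 6, 13 (2 points).
  x = 2: rhs = 18, matching y values: none (0 points).
  x = 3: rhs = 12, matching y values: none (0 points).
  x = 4: rhs = 5, matching y values: 9, 10 (2 points).
  x = 5: rhs = 3, matching y values: none (0 points).
  x = 6: rhs = 12, matching y values: none (0 points).
  x = 7: rhs = 0, matching y values: 0 (1 points).
  x = 8: rhs = 11, matching y values: 7, 12 (2 points).
  x = 9: rhs = 13, matching y values: none (0 points).
  x = 10: rhs = 12, matching y values: none (0 points).
  x = 11: rhs = 14, matching y values: none (0 points).
  x = 12: rhs = 6, matching y values: 5, 14 (2 points).
  x = 13: rhs = 13, matching y values: none (0 points).
  x = 14: rhs = 3, matching y values: none (0 points).
  x = 15: rhs = 1, matching y values: 1, 18 (2 points).
  x = 16: rhs = 13, matching y values: none (0 points).
  x = 17: rhs = 7, matching y values: 8, 11 (2 points).
  x = 18: rhs = 8, matching y values: none (0 points).
Total affine count: 13.
Full point count |E(F_19)| = 13 + 1 = 14.
Hasse bound: |14 − (19+1)| = |-6| = 6 ≤ 2√19 ≈ 8.7178 ✓.


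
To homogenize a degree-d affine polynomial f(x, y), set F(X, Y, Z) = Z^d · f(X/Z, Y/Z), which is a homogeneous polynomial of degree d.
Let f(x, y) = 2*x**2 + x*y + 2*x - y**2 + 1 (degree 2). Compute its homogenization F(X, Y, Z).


F(X, Y, Z) = 2*X**2 + X*Y + 2*X*Z - Y**2 + Z**2

deg(f) = 2.
Substitute x = X/Z, y = Y/Z into f, then multiply by Z^2.
  monomial 2·x^2·y^0 ↦ 2·X^2·Y^0·Z^0.
  monomial 1·x^1·y^1 ↦ 1·X^1·Y^1·Z^0.
  monomial 2·x^1·y^0 ↦ 2·X^1·Y^0·Z^1.
  monomial -1·x^0·y^2 ↦ -1·X^0·Y^2·Z^0.
  monomial 1·x^0·y^0 ↦ 1·X^0·Y^0·Z^2.
Collecting: F(X, Y, Z) = 2*X**2 + X*Y + 2*X*Z - Y**2 + Z**2.


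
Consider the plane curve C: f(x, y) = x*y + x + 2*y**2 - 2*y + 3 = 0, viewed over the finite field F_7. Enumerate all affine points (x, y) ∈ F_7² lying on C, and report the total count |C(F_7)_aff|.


Affine F_7-points: {(0, 2), (0, 6), (1, 5), (1, 6), (2, 1), (2, 6), (3, 4), (3, 6), (4, 0), (4, 6), (5, 3), (5, 6), (6, 6)}; count = 13.

For each of the 49 pairs (x, y) ∈ F_7², evaluate f(x, y) mod 7. Record the zeros.
  x = 0: [0↦3, 1↦3, 2↦0, 3↦1, 4↦6, 5↦1, 6↦0]  zeros at y ∈ {2, 6}
  x = 1: [0↦4, 1↦5, 2↦3, 3↦5, 4↦4, 5↦0, 6↦0]  zeros at y ∈ {5, 6}
  x = 2: [0↦5, 1↦0, 2↦6, 3↦2, 4↦2, 5↦6, 6↦0]  zeros at y ∈ {1, 6}
  x = 3: [0↦6, 1↦2, 2↦2, 3↦6, 4↦0, 5↦5, 6↦0]  zeros at y ∈ {4, 6}
  x = 4: [0↦0, 1↦4, 2↦5, 3↦3, 4↦5, 5↦4, 6↦0]  zeros at y ∈ {0, 6}
  x = 5: [0↦1, 1↦6, 2↦1, 3↦0, 4↦3, 5↦3, 6↦0]  zeros at y ∈ {3, 6}
  x = 6: [0↦2, 1↦1, 2↦4, 3↦4, 4↦1, 5↦2, 6↦0]  zeros at y ∈ {6}
Collecting zeros: affine points = {(0, 2), (0, 6), (1, 5), (1, 6), (2, 1), (2, 6), (3, 4), (3, 6), (4, 0), (4, 6), (5, 3), (5, 6), (6, 6)}.
Total count |C(F_7)_aff| = 13.


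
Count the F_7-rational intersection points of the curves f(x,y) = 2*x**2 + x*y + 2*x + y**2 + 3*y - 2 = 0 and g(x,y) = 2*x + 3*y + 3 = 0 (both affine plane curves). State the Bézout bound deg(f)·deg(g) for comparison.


Common zeros: ∅; count = 0; Bézout bound = 2.

deg(f) = 2, deg(g) = 1, so Bézout bound = 2.
Scan x ∈ F_7. For each x, list the y ∈ F_7 with f(x, y) ≡ 0 and those with g(x, y) ≡ 0 (mod 7); the common zeros in that column are the intersection.
  x = 0: f ≡ 0 at y ∈ ∅; g ≡ 0 at y ∈ {6}; common: ∅.
  x = 1: f ≡ 0 at y ∈ {1, 2}; g ≡ 0 at y ∈ {3}; common: ∅.
  x = 2: f ≡ 0 at y ∈ ∅; g ≡ 0 at y ∈ {0}; common: ∅.
  x = 3: f ≡ 0 at y ∈ {3, 5}; g ≡ 0 at y ∈ {4}; common: ∅.
  x = 4: f ≡ 0 at y ∈ {2, 5}; g ≡ 0 at y ∈ {1}; common: ∅.
  x = 5: f ≡ 0 at y ∈ {3}; g ≡ 0 at y ∈ {5}; common: ∅.
  x = 6: f ≡ 0 at y ∈ ∅; g ≡ 0 at y ∈ {2}; common: ∅.
Collecting: common zeros = ∅, so the count is 0.
Comparison with the Bézout bound: 0 ≤ 2 = deg(f)·deg(g), as expected for curves with no common component (the affine F_7-count falls short of the bound because intersections may lie at infinity, over extension fields, or carry multiplicity).


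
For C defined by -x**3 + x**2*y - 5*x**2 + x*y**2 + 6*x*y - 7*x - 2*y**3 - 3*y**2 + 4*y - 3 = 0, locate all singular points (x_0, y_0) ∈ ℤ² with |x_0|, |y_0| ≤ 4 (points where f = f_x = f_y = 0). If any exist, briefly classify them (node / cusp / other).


Singular points: {(-2, -1)}; classification: cusp.

Compute partial derivatives:
  f_x = -3*x**2 + 2*x*y - 10*x + y**2 + 6*y - 7.
  f_y = x**2 + 2*x*y + 6*x - 6*y**2 - 6*y + 4.
Scan x_0 ∈ {−4, ..., 4}. For each x_0, f_y(x_0, y) is a polynomial in y; find its integer roots y ∈ {−4, ..., 4}, then test f_x and f at those candidates.
  x = -4: f_y(-4, y) = -6*y**2 - 14*y - 4; vanishes at y ∈ {-2}. (-4, -2): f_x = -7 ≠ 0.
  x = -3: f_y(-3, y) = -6*y**2 - 12*y - 5; no integer root y with |y| ≤ 4.
  x = -2: f_y(-2, y) = -6*y**2 - 10*y - 4; vanishes at y ∈ {-1}. (-2, -1): f_x = 0, f = 0 — SINGULAR.
  x = -1: f_y(-1, y) = -6*y**2 - 8*y - 1; no integer root y with |y| ≤ 4.
  x = 0: f_y(0, y) = -6*y**2 - 6*y + 4; no integer root y with |y| ≤ 4.
  x = 1: f_y(1, y) = -6*y**2 - 4*y + 11; no integer root y with |y| ≤ 4.
  x = 2: f_y(2, y) = -6*y**2 - 2*y + 20; vanishes at y ∈ {-2}. (2, -2): f_x = -55 ≠ 0.
  x = 3: f_y(3, y) = 31 - 6*y**2; no integer root y with |y| ≤ 4.
  x = 4: f_y(4, y) = -6*y**2 + 2*y + 44; no integer root y with |y| ≤ 4.
Only singular point on the grid: (-2, -1).
Classify: substitute x = -2 + u, y = -1 + v and expand: f = -u**3 + u**2*v + u*v**2 - 2*v**3 + v**2.
No constant or linear terms (consistent with a singular point). Quadratic part: v**2. Cubic part: -u**3 + u**2*v + u*v**2 - 2*v**3.
The quadratic part v**2 is a perfect square, so there is a single (double) tangent line v = 0, i.e. y = -1. Restricting the cubic part to that line (v = 0) leaves -u**3 ≠ 0, so f is not divisible by v and the branch is v² ≈ u**3 to lowest order — this is a cusp.
Classification: cusp.


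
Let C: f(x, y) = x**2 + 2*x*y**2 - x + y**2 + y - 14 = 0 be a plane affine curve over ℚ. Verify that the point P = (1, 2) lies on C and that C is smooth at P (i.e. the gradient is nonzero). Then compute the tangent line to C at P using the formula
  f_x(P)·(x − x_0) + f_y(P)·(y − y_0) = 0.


Tangent line at P: 9*x + 13*y - 35 = 0.

Step 1: f(1, 2) = 0, so P lies on C.
Step 2: partial derivatives
  f_x(x, y) = 2*x + 2*y**2 - 1, f_y(x, y) = 4*x*y + 2*y + 1.
  f_x(P) = 9, f_y(P) = 13 (gradient nonzero, so P is smooth).
Step 3: tangent line at P: 9·(x − 1) + 13·(y − 2) = 0.
Expanding: 9*x + 13*y - 35 = 0.


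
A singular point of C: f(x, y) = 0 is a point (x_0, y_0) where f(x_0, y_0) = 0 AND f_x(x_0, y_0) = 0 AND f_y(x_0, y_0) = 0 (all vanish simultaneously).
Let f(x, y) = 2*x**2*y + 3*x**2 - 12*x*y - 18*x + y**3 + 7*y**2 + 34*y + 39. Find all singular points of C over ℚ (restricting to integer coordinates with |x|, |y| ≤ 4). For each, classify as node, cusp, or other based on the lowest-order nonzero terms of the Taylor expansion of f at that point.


Singular points: {(3, -2)}; classification: node.

Compute partial derivatives:
  f_x = 4*x*y + 6*x - 12*y - 18.
  f_y = 2*x**2 - 12*x + 3*y**2 + 14*y + 34.
Scan x_0 ∈ {−4, ..., 4}. For each x_0, f_y(x_0, y) is a polynomial in y; find its integer roots y ∈ {−4, ..., 4}, then test f_x and f at those candidates.
  x = -4: f_y(-4, y) = 3*y**2 + 14*y + 114; no integer root y with |y| ≤ 4.
  x = -3: f_y(-3, y) = 3*y**2 + 14*y + 88; no integer root y with |y| ≤ 4.
  x = -2: f_y(-2, y) = 3*y**2 + 14*y + 66; no integer root y with |y| ≤ 4.
  x = -1: f_y(-1, y) = 3*y**2 + 14*y + 48; no integer root y with |y| ≤ 4.
  x = 0: f_y(0, y) = 3*y**2 + 14*y + 34; no integer root y with |y| ≤ 4.
  x = 1: f_y(1, y) = 3*y**2 + 14*y + 24; no integer root y with |y| ≤ 4.
  x = 2: f_y(2, y) = 3*y**2 + 14*y + 18; no integer root y with |y| ≤ 4.
  x = 3: f_y(3, y) = 3*y**2 + 14*y + 16; vanishes at y ∈ {-2}. (3, -2): f_x = 0, f = 0 — SINGULAR.
  x = 4: f_y(4, y) = 3*y**2 + 14*y + 18; no integer root y with |y| ≤ 4.
Only singular point on the grid: (3, -2).
Classify: substitute x = 3 + u, y = -2 + v and expand: f = 2*u**2*v - u**2 + v**3 + v**2.
No constant or linear terms (consistent with a singular point). Quadratic part: -u**2 + v**2. Cubic part: 2*u**2*v + v**3.
The quadratic part v**2 - u**2 = (v − u)(v + u) splits into two distinct linear factors, so there are two distinct tangent lines y − -2 = ±(x − 3) — this is a node (ordinary double point).
Classification: node.


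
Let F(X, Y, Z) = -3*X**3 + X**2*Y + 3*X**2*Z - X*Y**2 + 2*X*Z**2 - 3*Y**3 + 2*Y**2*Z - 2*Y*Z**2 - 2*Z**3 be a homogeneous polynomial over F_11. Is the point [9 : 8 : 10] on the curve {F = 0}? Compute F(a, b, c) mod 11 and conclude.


F(9,8,10) ≡ 8 (mod 11); P is NOT on the curve.

Evaluate F(9, 8, 10) term-by-term (mod 11).
  -3*X**3 ↦ -3·729·1·1 = -2187
  X**2*Y ↦ 1·81·8·1 = 648
  3*X**2*Z ↦ 3·81·1·10 = 2430
  -X*Y**2 ↦ -1·9·64·1 = -576
  2*X*Z**2 ↦ 2·9·1·100 = 1800
  -3*Y**3 ↦ -3·1·512·1 = -1536
  2*Y**2*Z ↦ 2·1·64·10 = 1280
  -2*Y*Z**2 ↦ -2·1·8·100 = -1600
  -2*Z**3 ↦ -2·1·1·1000 = -2000
Sum: F(9, 8, 10) = (-2187) + (648) + (2430) + (-576) + (1800) + (-1536) + (1280) + (-1600) + (-2000) = -1741.
Reducing mod 11: -1741 ≡ 8 (mod 11).
Since F(a, b, c) ≡ 8 ≠ 0 (mod 11), P does NOT lie on the curve.


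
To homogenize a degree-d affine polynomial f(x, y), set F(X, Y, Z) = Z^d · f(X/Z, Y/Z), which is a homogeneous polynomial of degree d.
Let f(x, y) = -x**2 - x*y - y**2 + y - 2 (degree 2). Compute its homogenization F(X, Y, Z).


F(X, Y, Z) = -X**2 - X*Y - Y**2 + Y*Z - 2*Z**2

deg(f) = 2.
Substitute x = X/Z, y = Y/Z into f, then multiply by Z^2.
  monomial -1·x^2·y^0 ↦ -1·X^2·Y^0·Z^0.
  monomial -1·x^1·y^1 ↦ -1·X^1·Y^1·Z^0.
  monomial -1·x^0·y^2 ↦ -1·X^0·Y^2·Z^0.
  monomial 1·x^0·y^1 ↦ 1·X^0·Y^1·Z^1.
  monomial -2·x^0·y^0 ↦ -2·X^0·Y^0·Z^2.
Collecting: F(X, Y, Z) = -X**2 - X*Y - Y**2 + Y*Z - 2*Z**2.


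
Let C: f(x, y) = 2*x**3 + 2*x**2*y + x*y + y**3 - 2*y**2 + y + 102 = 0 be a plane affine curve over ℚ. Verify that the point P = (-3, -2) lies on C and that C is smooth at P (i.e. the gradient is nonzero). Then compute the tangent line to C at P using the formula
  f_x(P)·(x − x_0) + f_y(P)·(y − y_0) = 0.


Tangent line at P: 76*x + 36*y + 300 = 0.

Step 1: f(-3, -2) = 0, so P lies on C.
Step 2: partial derivatives
  f_x(x, y) = 6*x**2 + 4*x*y + y, f_y(x, y) = 2*x**2 + x + 3*y**2 - 4*y + 1.
  f_x(P) = 76, f_y(P) = 36 (gradient nonzero, so P is smooth).
Step 3: tangent line at P: 76·(x − -3) + 36·(y − -2) = 0.
Expanding: 76*x + 36*y + 300 = 0.


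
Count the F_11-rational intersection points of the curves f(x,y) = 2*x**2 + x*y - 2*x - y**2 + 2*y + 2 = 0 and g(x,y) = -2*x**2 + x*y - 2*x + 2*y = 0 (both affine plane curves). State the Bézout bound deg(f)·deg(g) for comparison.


Common zeros: {(3, 7), (6, 5)}; count = 2; Bézout bound = 4.

deg(f) = 2, deg(g) = 2, so Bézout bound = 4.
Scan x ∈ F_11. For each x, list the y ∈ F_11 with f(x, y) ≡ 0 and those with g(x, y) ≡ 0 (mod 11); the common zeros in that column are the intersection.
  x = 0: f ≡ 0 at y ∈ {6, 7}; g ≡ 0 at y ∈ {0}; common: ∅.
  x = 1: f ≡ 0 at y ∈ ∅; g ≡ 0 at y ∈ {5}; common: ∅.
  x = 2: f ≡ 0 at y ∈ ∅; g ≡ 0 at y ∈ {3}; common: ∅.
  x = 3: f ≡ 0 at y ∈ {7, 9}; g ≡ 0 at y ∈ {7}; common: {7}.
  x = 4: f ≡ 0 at y ∈ ∅; g ≡ 0 at y ∈ {3}; common: ∅.
  x = 5: f ≡ 0 at y ∈ ∅; g ≡ 0 at y ∈ {7}; common: ∅.
  x = 6: f ≡ 0 at y ∈ {3, 5}; g ≡ 0 at y ∈ {5}; common: {5}.
  x = 7: f ≡ 0 at y ∈ ∅; g ≡ 0 at y ∈ {10}; common: ∅.
  x = 8: f ≡ 0 at y ∈ ∅; g ≡ 0 at y ∈ {10}; common: ∅.
  x = 9: f ≡ 0 at y ∈ {5, 6}; g ≡ 0 at y ∈ ∅; common: ∅.
  x = 10: f ≡ 0 at y ∈ {3, 9}; g ≡ 0 at y ∈ {0}; common: ∅.
Collecting: common zeros = {(3, 7), (6, 5)}, so the count is 2.
Comparison with the Bézout bound: 2 ≤ 4 = deg(f)·deg(g), as expected for curves with no common component (the affine F_11-count falls short of the bound because intersections may lie at infinity, over extension fields, or carry multiplicity).


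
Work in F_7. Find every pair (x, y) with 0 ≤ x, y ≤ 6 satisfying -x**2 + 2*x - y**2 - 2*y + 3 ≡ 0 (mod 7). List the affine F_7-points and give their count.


Affine F_7-points: {(0, 1), (0, 4), (2, 1), (2, 4), (3, 0), (3, 5), (6, 0), (6, 5)}; count = 8.

For each of the 49 pairs (x, y) ∈ F_7², evaluate f(x, y) mod 7. Record the zeros.
  x = 0: [0↦3, 1↦0, 2↦2, 3↦2, 4↦0, 5↦3, 6↦4]  zeros at y ∈ {1, 4}
  x = 1: [0↦4, 1↦1, 2↦3, 3↦3, 4↦1, 5↦4, 6↦5]  zeros at y ∈ ∅
  x = 2: [0↦3, 1↦0, 2↦2, 3↦2, 4↦0, 5↦3, 6↦4]  zeros at y ∈ {1, 4}
  x = 3: [0↦0, 1↦4, 2↦6, 3↦6, 4↦4, 5↦0, 6↦1]  zeros at y ∈ {0, 5}
  x = 4: [0↦2, 1↦6, 2↦1, 3↦1, 4↦6, 5↦2, 6↦3]  zeros at y ∈ ∅
  x = 5: [0↦2, 1↦6, 2↦1, 3↦1, 4↦6, 5↦2, 6↦3]  zeros at y ∈ ∅
  x = 6: [0↦0, 1↦4, 2↦6, 3↦6, 4↦4, 5↦0, 6↦1]  zeros at y ∈ {0, 5}
Collecting zeros: affine points = {(0, 1), (0, 4), (2, 1), (2, 4), (3, 0), (3, 5), (6, 0), (6, 5)}.
Total count |C(F_7)_aff| = 8.


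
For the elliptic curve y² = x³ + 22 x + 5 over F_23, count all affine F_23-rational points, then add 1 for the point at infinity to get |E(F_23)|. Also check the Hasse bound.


Affine points = {(3, 11), (3, 12), (6, 10), (6, 13), (8, 7), (8, 16), (9, 9), (9, 14), (10, 11), (10, 12), (13, 2), (13, 21), (17, 5), (17, 18), (18, 0), (20, 2), (20, 21)}; affine count = 17; |E(F_23)| = 18.

Discriminant check: Δ ∝ 4a³ + 27b² = 4·22³ + 27·5² = 4·10648 + 27·25 ≡ 4 (mod 23). Nonzero ⇒ E is nonsingular.
For each x ∈ F_23, compute rhs = x³ + 22·x + 5 mod 23, then count y ∈ F_23 with y² ≡ rhs.
  x = 0: rhs = 5, matching y values: none (0 points).
  x = 1: rhs = 5, matching y values: none (0 points).
  x = 2: rhs = 11, matching y values: none (0 points).
  x = 3: rhs = 6, matching y values: 11, 12 (2 points).
  x = 4: rhs = 19, matching y values: none (0 points).
  x = 5: rhs = 10, matching y values: none (0 points).
  x = 6: rhs = 8, matching y values: 10, 13 (2 points).
  x = 7: rhs = 19, matching y values: none (0 points).
  x = 8: rhs = 3, matching y values: 7, 16 (2 points).
  x = 9: rhs = 12, matching y values: 9, 14 (2 points).
  x = 10: rhs = 6, matching y values: 11, 12 (2 points).
  x = 11: rhs = 14, matching y values: none (0 points).
  x = 12: rhs = 19, matching y values: none (0 points).
  x = 13: rhs = 4, matching y values: 2, 21 (2 points).
  x = 14: rhs = 21, matching y values: none (0 points).
  x = 15: rhs = 7, matching y values: none (0 points).
  x = 16: rhs = 14, matching y values: none (0 points).
  x = 17: rhs = 2, matching y values: 5, 18 (2 points).
  x = 18: rhs = 0, matching y values: 0 (1 points).
  x = 19: rhs = 14, matching y values: none (0 points).
  x = 20: rhs = 4, matching y values: 2, 21 (2 points).
  x = 21: rhs = 22, matching y values: none (0 points).
  x = 22: rhs = 5, matching y values: none (0 points).
Total affine count: 17.
Full point count |E(F_23)| = 17 + 1 = 18.
Hasse bound: |18 − (23+1)| = |-6| = 6 ≤ 2√23 ≈ 9.5917 ✓.


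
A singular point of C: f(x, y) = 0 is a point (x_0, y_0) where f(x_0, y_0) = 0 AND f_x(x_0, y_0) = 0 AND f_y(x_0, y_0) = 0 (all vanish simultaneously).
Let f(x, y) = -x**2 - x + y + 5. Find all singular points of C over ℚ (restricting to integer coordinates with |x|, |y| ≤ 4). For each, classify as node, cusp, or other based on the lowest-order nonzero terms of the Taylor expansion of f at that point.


No singular points in the scanned grid; C is smooth there.

Compute partial derivatives:
  f_x = -2*x - 1.
  f_y = 1.
f_y = 1 is a nonzero constant, so f_y never vanishes: no point (x, y) can satisfy f = f_x = f_y = 0. In particular no (x, y) ∈ {−4, ..., 4}² is singular; the curve is smooth.


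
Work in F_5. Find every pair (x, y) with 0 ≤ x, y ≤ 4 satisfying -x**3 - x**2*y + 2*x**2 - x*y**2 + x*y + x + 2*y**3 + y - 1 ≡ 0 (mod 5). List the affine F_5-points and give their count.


Affine F_5-points: {(1, 2), (2, 1), (3, 3)}; count = 3.

For each of the 25 pairs (x, y) ∈ F_5², evaluate f(x, y) mod 5. Record the zeros.
  x = 0: [0↦4, 1↦2, 2↦2, 3↦1, 4↦1]  zeros at y ∈ ∅
  x = 1: [0↦1, 1↦3, 2↦0, 3↦4, 4↦2]  zeros at y ∈ {2}
  x = 2: [0↦1, 1↦0, 2↦2, 3↦4, 4↦3]  zeros at y ∈ {1}
  x = 3: [0↦3, 1↦2, 2↦2, 3↦0, 4↦3]  zeros at y ∈ {3}
  x = 4: [0↦1, 1↦3, 2↦4, 3↦1, 4↦1]  zeros at y ∈ ∅
Collecting zeros: affine points = {(1, 2), (2, 1), (3, 3)}.
Total count |C(F_5)_aff| = 3.


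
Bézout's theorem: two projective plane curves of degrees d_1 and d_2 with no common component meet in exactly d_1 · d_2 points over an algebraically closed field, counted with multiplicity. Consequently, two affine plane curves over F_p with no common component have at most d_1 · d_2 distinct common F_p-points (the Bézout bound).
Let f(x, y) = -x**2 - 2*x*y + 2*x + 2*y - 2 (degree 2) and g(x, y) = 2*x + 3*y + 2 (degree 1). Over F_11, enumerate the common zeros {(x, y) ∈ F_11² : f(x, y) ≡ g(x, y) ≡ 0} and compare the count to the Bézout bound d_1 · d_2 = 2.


Common zeros: ∅; count = 0; Bézout bound = 2.

deg(f) = 2, deg(g) = 1, so Bézout bound = 2.
Scan x ∈ F_11. For each x, list the y ∈ F_11 with f(x, y) ≡ 0 and those with g(x, y) ≡ 0 (mod 11); the common zeros in that column are the intersection.
  x = 0: f ≡ 0 at y ∈ {1}; g ≡ 0 at y ∈ {3}; common: ∅.
  x = 1: f ≡ 0 at y ∈ ∅; g ≡ 0 at y ∈ {6}; common: ∅.
  x = 2: f ≡ 0 at y ∈ {10}; g ≡ 0 at y ∈ {9}; common: ∅.
  x = 3: f ≡ 0 at y ∈ {7}; g ≡ 0 at y ∈ {1}; common: ∅.
  x = 4: f ≡ 0 at y ∈ {2}; g ≡ 0 at y ∈ {4}; common: ∅.
  x = 5: f ≡ 0 at y ∈ {2}; g ≡ 0 at y ∈ {7}; common: ∅.
  x = 6: f ≡ 0 at y ∈ {4}; g ≡ 0 at y ∈ {10}; common: ∅.
  x = 7: f ≡ 0 at y ∈ {7}; g ≡ 0 at y ∈ {2}; common: ∅.
  x = 8: f ≡ 0 at y ∈ {9}; g ≡ 0 at y ∈ {5}; common: ∅.
  x = 9: f ≡ 0 at y ∈ {9}; g ≡ 0 at y ∈ {8}; common: ∅.
  x = 10: f ≡ 0 at y ∈ {4}; g ≡ 0 at y ∈ {0}; common: ∅.
Collecting: common zeros = ∅, so the count is 0.
Comparison with the Bézout bound: 0 ≤ 2 = deg(f)·deg(g), as expected for curves with no common component (the affine F_11-count falls short of the bound because intersections may lie at infinity, over extension fields, or carry multiplicity).
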